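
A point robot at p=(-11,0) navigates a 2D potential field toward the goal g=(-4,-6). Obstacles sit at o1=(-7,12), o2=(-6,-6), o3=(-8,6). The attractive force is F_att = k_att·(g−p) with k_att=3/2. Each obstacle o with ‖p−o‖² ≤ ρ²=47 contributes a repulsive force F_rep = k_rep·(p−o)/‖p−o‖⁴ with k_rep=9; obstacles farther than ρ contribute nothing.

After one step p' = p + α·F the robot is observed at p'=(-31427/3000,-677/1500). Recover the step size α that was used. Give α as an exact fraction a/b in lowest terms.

F_att = 3/2·(g−p) = 3/2·(7,-6) = (10.5000,-9.0000)
o1: d²=160 > ρ²=47 → inactive
o2: d²=61 > ρ²=47 → inactive
o3: d²=45 ≤ ρ²=47; F_rep = 9·(-3,-6)/45² = (-0.0133,-0.0267)
F = F_att + ΣF_rep = (10.4867,-9.0267)
Δp = p'−p = (0.5243,-0.4513); α = Δx/Fx = (1573/3000) / (1573/150) = 1/20
check: Δy/Fy = (-677/1500) / (-677/75) = 1/20 ✓

α = 1/20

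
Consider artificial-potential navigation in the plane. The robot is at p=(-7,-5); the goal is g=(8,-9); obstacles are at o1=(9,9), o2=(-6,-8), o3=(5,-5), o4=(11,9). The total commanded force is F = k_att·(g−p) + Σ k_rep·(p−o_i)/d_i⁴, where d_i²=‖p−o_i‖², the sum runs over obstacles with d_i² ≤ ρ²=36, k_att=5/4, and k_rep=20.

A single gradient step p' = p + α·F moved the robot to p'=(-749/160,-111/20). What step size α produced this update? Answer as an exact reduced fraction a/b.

α = 1/8

F_att = 5/4·(g−p) = 5/4·(15,-4) = (18.7500,-5.0000)
o1: d²=452 > ρ²=36 → inactive
o2: d²=10 ≤ ρ²=36; F_rep = 20·(-1,3)/10² = (-0.2000,0.6000)
o3: d²=144 > ρ²=36 → inactive
o4: d²=520 > ρ²=36 → inactive
F = F_att + ΣF_rep = (18.5500,-4.4000)
Δp = p'−p = (2.3188,-0.5500); α = Δx/Fx = (371/160) / (371/20) = 1/8
check: Δy/Fy = (-11/20) / (-22/5) = 1/8 ✓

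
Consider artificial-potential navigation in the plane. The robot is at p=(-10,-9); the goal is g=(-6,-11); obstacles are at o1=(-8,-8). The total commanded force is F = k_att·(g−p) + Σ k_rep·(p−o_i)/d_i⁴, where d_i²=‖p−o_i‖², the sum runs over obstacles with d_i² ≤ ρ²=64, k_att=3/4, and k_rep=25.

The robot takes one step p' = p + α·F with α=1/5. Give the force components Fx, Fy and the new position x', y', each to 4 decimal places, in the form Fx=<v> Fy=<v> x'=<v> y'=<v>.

Fx=1.0000 Fy=-2.5000 x'=-9.8000 y'=-9.5000

F_att = 3/4·(g−p) = 3/4·(4,-2) = (3.0000,-1.5000)
o1: d²=5 ≤ ρ²=64; F_rep = 25·(-2,-1)/5² = (-2.0000,-1.0000)
F = F_att + ΣF_rep = (1.0000,-2.5000)
p' = p + 1/5·F = (-9.8000,-9.5000)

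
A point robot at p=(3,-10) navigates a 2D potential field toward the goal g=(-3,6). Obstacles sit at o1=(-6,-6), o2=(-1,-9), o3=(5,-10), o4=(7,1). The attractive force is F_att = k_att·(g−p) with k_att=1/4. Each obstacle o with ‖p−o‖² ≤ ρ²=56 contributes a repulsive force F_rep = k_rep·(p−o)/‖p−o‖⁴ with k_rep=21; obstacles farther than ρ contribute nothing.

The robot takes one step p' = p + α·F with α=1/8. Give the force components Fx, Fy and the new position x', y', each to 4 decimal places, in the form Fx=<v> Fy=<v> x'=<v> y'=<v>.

Fx=-3.8343 Fy=3.9273 x'=2.5207 y'=-9.5091

F_att = 1/4·(g−p) = 1/4·(-6,16) = (-1.5000,4.0000)
o1: d²=97 > ρ²=56 → inactive
o2: d²=17 ≤ ρ²=56; F_rep = 21·(4,-1)/17² = (0.2907,-0.0727)
o3: d²=4 ≤ ρ²=56; F_rep = 21·(-2,0)/4² = (-2.6250,0.0000)
o4: d²=137 > ρ²=56 → inactive
F = F_att + ΣF_rep = (-3.8343,3.9273)
p' = p + 1/8·F = (2.5207,-9.5091)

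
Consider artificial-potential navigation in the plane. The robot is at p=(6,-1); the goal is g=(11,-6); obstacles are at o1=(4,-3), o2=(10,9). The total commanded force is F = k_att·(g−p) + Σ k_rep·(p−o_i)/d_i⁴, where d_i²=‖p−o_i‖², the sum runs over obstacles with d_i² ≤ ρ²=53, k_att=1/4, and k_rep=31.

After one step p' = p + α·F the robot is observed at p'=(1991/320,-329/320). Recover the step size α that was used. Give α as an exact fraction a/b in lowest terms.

α = 1/10

F_att = 1/4·(g−p) = 1/4·(5,-5) = (1.2500,-1.2500)
o1: d²=8 ≤ ρ²=53; F_rep = 31·(2,2)/8² = (0.9688,0.9688)
o2: d²=116 > ρ²=53 → inactive
F = F_att + ΣF_rep = (2.2188,-0.2812)
Δp = p'−p = (0.2219,-0.0281); α = Δx/Fx = (71/320) / (71/32) = 1/10
check: Δy/Fy = (-9/320) / (-9/32) = 1/10 ✓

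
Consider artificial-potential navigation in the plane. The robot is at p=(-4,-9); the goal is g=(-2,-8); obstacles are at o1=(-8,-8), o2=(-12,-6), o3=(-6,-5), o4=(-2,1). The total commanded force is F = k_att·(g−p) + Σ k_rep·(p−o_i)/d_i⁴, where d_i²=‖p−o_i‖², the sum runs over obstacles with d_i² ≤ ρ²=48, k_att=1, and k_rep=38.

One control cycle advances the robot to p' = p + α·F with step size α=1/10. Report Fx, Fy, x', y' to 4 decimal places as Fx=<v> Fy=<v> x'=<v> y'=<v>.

F_att = 1·(g−p) = 1·(2,1) = (2.0000,1.0000)
o1: d²=17 ≤ ρ²=48; F_rep = 38·(4,-1)/17² = (0.5260,-0.1315)
o2: d²=73 > ρ²=48 → inactive
o3: d²=20 ≤ ρ²=48; F_rep = 38·(2,-4)/20² = (0.1900,-0.3800)
o4: d²=104 > ρ²=48 → inactive
F = F_att + ΣF_rep = (2.7160,0.4885)
p' = p + 1/10·F = (-3.7284,-8.9511)

Fx=2.7160 Fy=0.4885 x'=-3.7284 y'=-8.9511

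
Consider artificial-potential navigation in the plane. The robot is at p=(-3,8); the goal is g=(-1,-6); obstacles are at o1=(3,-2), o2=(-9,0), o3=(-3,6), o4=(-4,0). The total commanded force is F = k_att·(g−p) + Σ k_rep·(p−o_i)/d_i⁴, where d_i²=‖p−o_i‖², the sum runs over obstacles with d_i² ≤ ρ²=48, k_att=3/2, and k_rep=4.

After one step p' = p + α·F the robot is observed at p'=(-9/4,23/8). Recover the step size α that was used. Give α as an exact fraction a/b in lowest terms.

α = 1/4

F_att = 3/2·(g−p) = 3/2·(2,-14) = (3.0000,-21.0000)
o1: d²=136 > ρ²=48 → inactive
o2: d²=100 > ρ²=48 → inactive
o3: d²=4 ≤ ρ²=48; F_rep = 4·(0,2)/4² = (0.0000,0.5000)
o4: d²=65 > ρ²=48 → inactive
F = F_att + ΣF_rep = (3.0000,-20.5000)
Δp = p'−p = (0.7500,-5.1250); α = Δx/Fx = (3/4) / (3) = 1/4
check: Δy/Fy = (-41/8) / (-41/2) = 1/4 ✓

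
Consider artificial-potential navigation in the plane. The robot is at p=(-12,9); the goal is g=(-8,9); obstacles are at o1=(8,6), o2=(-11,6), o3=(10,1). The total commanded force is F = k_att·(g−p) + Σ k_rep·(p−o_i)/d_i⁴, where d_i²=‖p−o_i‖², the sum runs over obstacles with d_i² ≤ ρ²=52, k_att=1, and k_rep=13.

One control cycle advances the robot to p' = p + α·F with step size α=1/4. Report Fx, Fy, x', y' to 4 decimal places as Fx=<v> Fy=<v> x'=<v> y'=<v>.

F_att = 1·(g−p) = 1·(4,0) = (4.0000,0.0000)
o1: d²=409 > ρ²=52 → inactive
o2: d²=10 ≤ ρ²=52; F_rep = 13·(-1,3)/10² = (-0.1300,0.3900)
o3: d²=548 > ρ²=52 → inactive
F = F_att + ΣF_rep = (3.8700,0.3900)
p' = p + 1/4·F = (-11.0325,9.0975)

Fx=3.8700 Fy=0.3900 x'=-11.0325 y'=9.0975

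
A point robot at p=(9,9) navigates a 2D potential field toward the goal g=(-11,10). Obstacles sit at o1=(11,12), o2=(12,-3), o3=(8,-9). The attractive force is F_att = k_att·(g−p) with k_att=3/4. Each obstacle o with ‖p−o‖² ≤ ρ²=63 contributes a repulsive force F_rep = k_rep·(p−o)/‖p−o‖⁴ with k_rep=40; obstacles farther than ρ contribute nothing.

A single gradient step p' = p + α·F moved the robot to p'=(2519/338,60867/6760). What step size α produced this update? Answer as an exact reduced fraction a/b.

F_att = 3/4·(g−p) = 3/4·(-20,1) = (-15.0000,0.7500)
o1: d²=13 ≤ ρ²=63; F_rep = 40·(-2,-3)/13² = (-0.4734,-0.7101)
o2: d²=153 > ρ²=63 → inactive
o3: d²=325 > ρ²=63 → inactive
F = F_att + ΣF_rep = (-15.4734,0.0399)
Δp = p'−p = (-1.5473,0.0040); α = Δx/Fx = (-523/338) / (-2615/169) = 1/10
check: Δy/Fy = (27/6760) / (27/676) = 1/10 ✓

α = 1/10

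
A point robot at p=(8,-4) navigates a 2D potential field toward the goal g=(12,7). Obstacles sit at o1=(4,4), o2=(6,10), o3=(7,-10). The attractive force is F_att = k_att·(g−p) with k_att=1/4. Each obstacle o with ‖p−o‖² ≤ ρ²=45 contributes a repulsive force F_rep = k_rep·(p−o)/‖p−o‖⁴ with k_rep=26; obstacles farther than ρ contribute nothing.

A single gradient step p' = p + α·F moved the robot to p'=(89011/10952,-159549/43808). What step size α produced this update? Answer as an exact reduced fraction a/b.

F_att = 1/4·(g−p) = 1/4·(4,11) = (1.0000,2.7500)
o1: d²=80 > ρ²=45 → inactive
o2: d²=200 > ρ²=45 → inactive
o3: d²=37 ≤ ρ²=45; F_rep = 26·(1,6)/37² = (0.0190,0.1140)
F = F_att + ΣF_rep = (1.0190,2.8640)
Δp = p'−p = (0.1274,0.3580); α = Δx/Fx = (1395/10952) / (1395/1369) = 1/8
check: Δy/Fy = (15683/43808) / (15683/5476) = 1/8 ✓

α = 1/8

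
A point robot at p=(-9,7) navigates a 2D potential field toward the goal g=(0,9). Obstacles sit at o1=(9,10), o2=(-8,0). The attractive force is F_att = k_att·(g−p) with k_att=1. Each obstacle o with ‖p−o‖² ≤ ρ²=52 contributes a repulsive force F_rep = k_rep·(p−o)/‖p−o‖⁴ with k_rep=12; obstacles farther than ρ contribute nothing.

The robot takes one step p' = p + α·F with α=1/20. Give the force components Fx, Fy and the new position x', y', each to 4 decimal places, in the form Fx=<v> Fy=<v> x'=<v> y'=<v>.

Fx=8.9952 Fy=2.0336 x'=-8.5502 y'=7.1017

F_att = 1·(g−p) = 1·(9,2) = (9.0000,2.0000)
o1: d²=333 > ρ²=52 → inactive
o2: d²=50 ≤ ρ²=52; F_rep = 12·(-1,7)/50² = (-0.0048,0.0336)
F = F_att + ΣF_rep = (8.9952,2.0336)
p' = p + 1/20·F = (-8.5502,7.1017)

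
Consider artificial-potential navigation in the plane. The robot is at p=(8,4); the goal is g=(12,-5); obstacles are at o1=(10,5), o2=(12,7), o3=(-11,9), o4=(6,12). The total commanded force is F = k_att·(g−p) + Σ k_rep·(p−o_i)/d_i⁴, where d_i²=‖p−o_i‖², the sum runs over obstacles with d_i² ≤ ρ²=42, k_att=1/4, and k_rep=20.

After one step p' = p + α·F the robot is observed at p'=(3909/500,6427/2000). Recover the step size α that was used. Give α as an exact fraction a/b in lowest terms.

F_att = 1/4·(g−p) = 1/4·(4,-9) = (1.0000,-2.2500)
o1: d²=5 ≤ ρ²=42; F_rep = 20·(-2,-1)/5² = (-1.6000,-0.8000)
o2: d²=25 ≤ ρ²=42; F_rep = 20·(-4,-3)/25² = (-0.1280,-0.0960)
o3: d²=386 > ρ²=42 → inactive
o4: d²=68 > ρ²=42 → inactive
F = F_att + ΣF_rep = (-0.7280,-3.1460)
Δp = p'−p = (-0.1820,-0.7865); α = Δx/Fx = (-91/500) / (-91/125) = 1/4
check: Δy/Fy = (-1573/2000) / (-1573/500) = 1/4 ✓

α = 1/4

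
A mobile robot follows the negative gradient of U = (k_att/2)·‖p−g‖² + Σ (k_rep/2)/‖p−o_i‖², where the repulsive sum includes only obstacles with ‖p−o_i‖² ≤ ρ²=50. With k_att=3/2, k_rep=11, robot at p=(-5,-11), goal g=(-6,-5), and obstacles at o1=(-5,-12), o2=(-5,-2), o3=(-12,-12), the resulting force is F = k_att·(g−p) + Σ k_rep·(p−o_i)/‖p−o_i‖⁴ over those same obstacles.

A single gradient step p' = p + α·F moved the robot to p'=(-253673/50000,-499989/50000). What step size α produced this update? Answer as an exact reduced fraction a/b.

F_att = 3/2·(g−p) = 3/2·(-1,6) = (-1.5000,9.0000)
o1: d²=1 ≤ ρ²=50; F_rep = 11·(0,1)/1² = (0.0000,11.0000)
o2: d²=81 > ρ²=50 → inactive
o3: d²=50 ≤ ρ²=50; F_rep = 11·(7,1)/50² = (0.0308,0.0044)
F = F_att + ΣF_rep = (-1.4692,20.0044)
Δp = p'−p = (-0.0735,1.0002); α = Δx/Fx = (-3673/50000) / (-3673/2500) = 1/20
check: Δy/Fy = (50011/50000) / (50011/2500) = 1/20 ✓

α = 1/20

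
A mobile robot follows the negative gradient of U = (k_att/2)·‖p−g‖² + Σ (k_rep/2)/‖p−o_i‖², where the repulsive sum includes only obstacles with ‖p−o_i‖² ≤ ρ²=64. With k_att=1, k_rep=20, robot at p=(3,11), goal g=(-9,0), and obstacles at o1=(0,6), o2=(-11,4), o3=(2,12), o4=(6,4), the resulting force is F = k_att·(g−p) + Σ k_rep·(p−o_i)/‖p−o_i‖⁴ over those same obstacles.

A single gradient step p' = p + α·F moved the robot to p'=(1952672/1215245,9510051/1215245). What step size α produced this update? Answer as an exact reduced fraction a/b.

α = 1/5

F_att = 1·(g−p) = 1·(-12,-11) = (-12.0000,-11.0000)
o1: d²=34 ≤ ρ²=64; F_rep = 20·(3,5)/34² = (0.0519,0.0865)
o2: d²=245 > ρ²=64 → inactive
o3: d²=2 ≤ ρ²=64; F_rep = 20·(1,-1)/2² = (5.0000,-5.0000)
o4: d²=58 ≤ ρ²=64; F_rep = 20·(-3,7)/58² = (-0.0178,0.0416)
F = F_att + ΣF_rep = (-6.9659,-15.8719)
Δp = p'−p = (-1.3932,-3.1744); α = Δx/Fx = (-1693063/1215245) / (-1693063/243049) = 1/5
check: Δy/Fy = (-3857644/1215245) / (-3857644/243049) = 1/5 ✓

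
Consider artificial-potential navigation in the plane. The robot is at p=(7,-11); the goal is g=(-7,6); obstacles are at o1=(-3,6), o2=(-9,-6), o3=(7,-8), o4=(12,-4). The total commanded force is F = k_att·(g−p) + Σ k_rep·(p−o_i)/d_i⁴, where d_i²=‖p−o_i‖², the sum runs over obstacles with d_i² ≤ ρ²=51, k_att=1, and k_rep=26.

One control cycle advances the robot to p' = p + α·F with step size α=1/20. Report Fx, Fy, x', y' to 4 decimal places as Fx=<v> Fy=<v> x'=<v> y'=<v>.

Fx=-14.0000 Fy=16.0370 x'=6.3000 y'=-10.1981

F_att = 1·(g−p) = 1·(-14,17) = (-14.0000,17.0000)
o1: d²=389 > ρ²=51 → inactive
o2: d²=281 > ρ²=51 → inactive
o3: d²=9 ≤ ρ²=51; F_rep = 26·(0,-3)/9² = (0.0000,-0.9630)
o4: d²=74 > ρ²=51 → inactive
F = F_att + ΣF_rep = (-14.0000,16.0370)
p' = p + 1/20·F = (6.3000,-10.1981)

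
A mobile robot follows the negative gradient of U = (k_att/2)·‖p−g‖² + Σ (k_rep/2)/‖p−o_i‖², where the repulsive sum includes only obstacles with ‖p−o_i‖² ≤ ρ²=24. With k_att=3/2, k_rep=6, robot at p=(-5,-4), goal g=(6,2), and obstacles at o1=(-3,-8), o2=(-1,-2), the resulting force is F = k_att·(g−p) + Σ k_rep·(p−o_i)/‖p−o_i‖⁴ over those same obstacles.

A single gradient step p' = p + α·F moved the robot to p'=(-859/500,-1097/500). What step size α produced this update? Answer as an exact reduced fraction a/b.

α = 1/5

F_att = 3/2·(g−p) = 3/2·(11,6) = (16.5000,9.0000)
o1: d²=20 ≤ ρ²=24; F_rep = 6·(-2,4)/20² = (-0.0300,0.0600)
o2: d²=20 ≤ ρ²=24; F_rep = 6·(-4,-2)/20² = (-0.0600,-0.0300)
F = F_att + ΣF_rep = (16.4100,9.0300)
Δp = p'−p = (3.2820,1.8060); α = Δx/Fx = (1641/500) / (1641/100) = 1/5
check: Δy/Fy = (903/500) / (903/100) = 1/5 ✓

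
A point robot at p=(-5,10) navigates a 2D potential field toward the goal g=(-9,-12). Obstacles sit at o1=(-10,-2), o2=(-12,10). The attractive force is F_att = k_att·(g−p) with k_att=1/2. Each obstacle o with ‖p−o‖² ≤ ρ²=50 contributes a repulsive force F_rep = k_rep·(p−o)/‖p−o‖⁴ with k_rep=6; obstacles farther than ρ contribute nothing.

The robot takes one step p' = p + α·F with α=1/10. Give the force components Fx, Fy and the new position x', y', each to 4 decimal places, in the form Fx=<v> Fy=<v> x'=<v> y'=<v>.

F_att = 1/2·(g−p) = 1/2·(-4,-22) = (-2.0000,-11.0000)
o1: d²=169 > ρ²=50 → inactive
o2: d²=49 ≤ ρ²=50; F_rep = 6·(7,0)/49² = (0.0175,0.0000)
F = F_att + ΣF_rep = (-1.9825,-11.0000)
p' = p + 1/10·F = (-5.1983,8.9000)

Fx=-1.9825 Fy=-11.0000 x'=-5.1983 y'=8.9000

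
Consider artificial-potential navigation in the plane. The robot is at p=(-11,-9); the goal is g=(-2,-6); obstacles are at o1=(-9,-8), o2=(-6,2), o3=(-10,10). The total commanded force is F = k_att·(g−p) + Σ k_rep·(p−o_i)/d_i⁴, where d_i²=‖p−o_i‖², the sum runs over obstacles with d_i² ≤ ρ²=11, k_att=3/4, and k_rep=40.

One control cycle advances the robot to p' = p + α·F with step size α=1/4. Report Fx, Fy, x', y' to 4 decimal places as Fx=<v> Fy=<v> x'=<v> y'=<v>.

Fx=3.5500 Fy=0.6500 x'=-10.1125 y'=-8.8375

F_att = 3/4·(g−p) = 3/4·(9,3) = (6.7500,2.2500)
o1: d²=5 ≤ ρ²=11; F_rep = 40·(-2,-1)/5² = (-3.2000,-1.6000)
o2: d²=146 > ρ²=11 → inactive
o3: d²=362 > ρ²=11 → inactive
F = F_att + ΣF_rep = (3.5500,0.6500)
p' = p + 1/4·F = (-10.1125,-8.8375)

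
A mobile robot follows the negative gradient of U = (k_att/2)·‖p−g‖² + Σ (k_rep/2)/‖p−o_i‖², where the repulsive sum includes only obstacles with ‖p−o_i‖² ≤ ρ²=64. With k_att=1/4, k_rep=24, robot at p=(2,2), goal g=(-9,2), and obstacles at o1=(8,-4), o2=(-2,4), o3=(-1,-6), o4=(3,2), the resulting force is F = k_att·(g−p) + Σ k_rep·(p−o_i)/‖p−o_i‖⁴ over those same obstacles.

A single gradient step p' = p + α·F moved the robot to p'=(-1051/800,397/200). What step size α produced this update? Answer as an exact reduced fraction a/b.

F_att = 1/4·(g−p) = 1/4·(-11,0) = (-2.7500,0.0000)
o1: d²=72 > ρ²=64 → inactive
o2: d²=20 ≤ ρ²=64; F_rep = 24·(4,-2)/20² = (0.2400,-0.1200)
o3: d²=73 > ρ²=64 → inactive
o4: d²=1 ≤ ρ²=64; F_rep = 24·(-1,0)/1² = (-24.0000,0.0000)
F = F_att + ΣF_rep = (-26.5100,-0.1200)
Δp = p'−p = (-3.3138,-0.0150); α = Δx/Fx = (-2651/800) / (-2651/100) = 1/8
check: Δy/Fy = (-3/200) / (-3/25) = 1/8 ✓

α = 1/8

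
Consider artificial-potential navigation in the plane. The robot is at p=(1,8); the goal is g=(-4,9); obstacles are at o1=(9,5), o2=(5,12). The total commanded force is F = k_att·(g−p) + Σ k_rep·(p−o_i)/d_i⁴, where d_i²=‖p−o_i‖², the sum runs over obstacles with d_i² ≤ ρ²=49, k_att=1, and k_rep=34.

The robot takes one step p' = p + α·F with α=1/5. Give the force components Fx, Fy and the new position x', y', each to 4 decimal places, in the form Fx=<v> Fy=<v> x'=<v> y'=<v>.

F_att = 1·(g−p) = 1·(-5,1) = (-5.0000,1.0000)
o1: d²=73 > ρ²=49 → inactive
o2: d²=32 ≤ ρ²=49; F_rep = 34·(-4,-4)/32² = (-0.1328,-0.1328)
F = F_att + ΣF_rep = (-5.1328,0.8672)
p' = p + 1/5·F = (-0.0266,8.1734)

Fx=-5.1328 Fy=0.8672 x'=-0.0266 y'=8.1734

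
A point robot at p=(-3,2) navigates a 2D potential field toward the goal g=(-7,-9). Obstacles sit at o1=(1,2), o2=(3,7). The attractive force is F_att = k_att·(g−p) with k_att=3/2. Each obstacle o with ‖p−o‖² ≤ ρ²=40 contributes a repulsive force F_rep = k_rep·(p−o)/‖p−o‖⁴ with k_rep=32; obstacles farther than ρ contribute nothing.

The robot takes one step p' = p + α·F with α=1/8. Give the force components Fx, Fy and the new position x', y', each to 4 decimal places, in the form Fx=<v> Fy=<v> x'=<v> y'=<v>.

Fx=-6.5000 Fy=-16.5000 x'=-3.8125 y'=-0.0625

F_att = 3/2·(g−p) = 3/2·(-4,-11) = (-6.0000,-16.5000)
o1: d²=16 ≤ ρ²=40; F_rep = 32·(-4,0)/16² = (-0.5000,0.0000)
o2: d²=61 > ρ²=40 → inactive
F = F_att + ΣF_rep = (-6.5000,-16.5000)
p' = p + 1/8·F = (-3.8125,-0.0625)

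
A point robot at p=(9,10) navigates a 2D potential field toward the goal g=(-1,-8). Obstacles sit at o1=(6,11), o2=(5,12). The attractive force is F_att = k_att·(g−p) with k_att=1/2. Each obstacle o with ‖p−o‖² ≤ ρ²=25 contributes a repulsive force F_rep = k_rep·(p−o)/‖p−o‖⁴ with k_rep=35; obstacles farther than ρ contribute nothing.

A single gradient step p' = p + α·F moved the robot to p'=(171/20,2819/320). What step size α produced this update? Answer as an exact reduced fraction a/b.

α = 1/8

F_att = 1/2·(g−p) = 1/2·(-10,-18) = (-5.0000,-9.0000)
o1: d²=10 ≤ ρ²=25; F_rep = 35·(3,-1)/10² = (1.0500,-0.3500)
o2: d²=20 ≤ ρ²=25; F_rep = 35·(4,-2)/20² = (0.3500,-0.1750)
F = F_att + ΣF_rep = (-3.6000,-9.5250)
Δp = p'−p = (-0.4500,-1.1906); α = Δx/Fx = (-9/20) / (-18/5) = 1/8
check: Δy/Fy = (-381/320) / (-381/40) = 1/8 ✓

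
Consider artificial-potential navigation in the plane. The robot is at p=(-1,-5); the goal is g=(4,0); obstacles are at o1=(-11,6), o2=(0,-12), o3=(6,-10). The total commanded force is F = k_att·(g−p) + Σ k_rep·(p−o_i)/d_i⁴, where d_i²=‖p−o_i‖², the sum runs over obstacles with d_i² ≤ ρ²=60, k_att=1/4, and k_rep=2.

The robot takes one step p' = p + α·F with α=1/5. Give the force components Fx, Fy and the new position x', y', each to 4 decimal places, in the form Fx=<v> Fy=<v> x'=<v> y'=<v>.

F_att = 1/4·(g−p) = 1/4·(5,5) = (1.2500,1.2500)
o1: d²=221 > ρ²=60 → inactive
o2: d²=50 ≤ ρ²=60; F_rep = 2·(-1,7)/50² = (-0.0008,0.0056)
o3: d²=74 > ρ²=60 → inactive
F = F_att + ΣF_rep = (1.2492,1.2556)
p' = p + 1/5·F = (-0.7502,-4.7489)

Fx=1.2492 Fy=1.2556 x'=-0.7502 y'=-4.7489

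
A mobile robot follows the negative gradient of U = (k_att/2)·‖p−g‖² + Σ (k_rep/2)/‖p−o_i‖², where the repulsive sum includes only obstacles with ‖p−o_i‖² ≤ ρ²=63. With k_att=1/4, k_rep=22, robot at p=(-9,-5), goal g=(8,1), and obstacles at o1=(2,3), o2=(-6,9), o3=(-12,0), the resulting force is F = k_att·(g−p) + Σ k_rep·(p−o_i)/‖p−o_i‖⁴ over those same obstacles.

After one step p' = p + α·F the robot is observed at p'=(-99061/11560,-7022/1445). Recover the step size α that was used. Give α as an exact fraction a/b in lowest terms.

α = 1/10

F_att = 1/4·(g−p) = 1/4·(17,6) = (4.2500,1.5000)
o1: d²=185 > ρ²=63 → inactive
o2: d²=205 > ρ²=63 → inactive
o3: d²=34 ≤ ρ²=63; F_rep = 22·(3,-5)/34² = (0.0571,-0.0952)
F = F_att + ΣF_rep = (4.3071,1.4048)
Δp = p'−p = (0.4307,0.1405); α = Δx/Fx = (4979/11560) / (4979/1156) = 1/10
check: Δy/Fy = (203/1445) / (406/289) = 1/10 ✓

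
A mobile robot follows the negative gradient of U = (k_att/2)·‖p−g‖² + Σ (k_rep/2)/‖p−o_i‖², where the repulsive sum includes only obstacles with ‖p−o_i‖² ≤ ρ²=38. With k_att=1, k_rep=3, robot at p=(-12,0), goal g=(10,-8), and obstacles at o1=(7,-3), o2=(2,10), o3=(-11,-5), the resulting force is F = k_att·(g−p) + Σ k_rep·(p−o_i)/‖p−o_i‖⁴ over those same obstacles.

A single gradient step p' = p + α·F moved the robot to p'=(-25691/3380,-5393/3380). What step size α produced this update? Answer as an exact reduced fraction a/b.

F_att = 1·(g−p) = 1·(22,-8) = (22.0000,-8.0000)
o1: d²=370 > ρ²=38 → inactive
o2: d²=296 > ρ²=38 → inactive
o3: d²=26 ≤ ρ²=38; F_rep = 3·(-1,5)/26² = (-0.0044,0.0222)
F = F_att + ΣF_rep = (21.9956,-7.9778)
Δp = p'−p = (4.3991,-1.5956); α = Δx/Fx = (14869/3380) / (14869/676) = 1/5
check: Δy/Fy = (-5393/3380) / (-5393/676) = 1/5 ✓

α = 1/5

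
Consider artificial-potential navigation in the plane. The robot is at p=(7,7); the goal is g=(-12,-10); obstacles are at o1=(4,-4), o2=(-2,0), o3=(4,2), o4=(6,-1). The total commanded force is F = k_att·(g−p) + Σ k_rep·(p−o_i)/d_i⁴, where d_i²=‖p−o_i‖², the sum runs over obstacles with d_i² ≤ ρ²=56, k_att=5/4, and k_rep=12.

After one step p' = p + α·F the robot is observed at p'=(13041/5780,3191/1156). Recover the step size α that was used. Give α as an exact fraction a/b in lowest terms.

F_att = 5/4·(g−p) = 5/4·(-19,-17) = (-23.7500,-21.2500)
o1: d²=130 > ρ²=56 → inactive
o2: d²=130 > ρ²=56 → inactive
o3: d²=34 ≤ ρ²=56; F_rep = 12·(3,5)/34² = (0.0311,0.0519)
o4: d²=65 > ρ²=56 → inactive
F = F_att + ΣF_rep = (-23.7189,-21.1981)
Δp = p'−p = (-4.7438,-4.2396); α = Δx/Fx = (-27419/5780) / (-27419/1156) = 1/5
check: Δy/Fy = (-4901/1156) / (-24505/1156) = 1/5 ✓

α = 1/5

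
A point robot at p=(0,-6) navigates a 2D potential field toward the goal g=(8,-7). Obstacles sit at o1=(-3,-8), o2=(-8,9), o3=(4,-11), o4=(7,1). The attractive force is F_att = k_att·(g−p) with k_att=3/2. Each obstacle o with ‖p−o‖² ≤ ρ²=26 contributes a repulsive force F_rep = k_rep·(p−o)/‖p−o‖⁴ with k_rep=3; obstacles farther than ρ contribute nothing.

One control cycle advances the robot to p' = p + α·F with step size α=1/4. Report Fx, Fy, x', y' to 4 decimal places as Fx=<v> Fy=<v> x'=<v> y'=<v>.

F_att = 3/2·(g−p) = 3/2·(8,-1) = (12.0000,-1.5000)
o1: d²=13 ≤ ρ²=26; F_rep = 3·(3,2)/13² = (0.0533,0.0355)
o2: d²=289 > ρ²=26 → inactive
o3: d²=41 > ρ²=26 → inactive
o4: d²=98 > ρ²=26 → inactive
F = F_att + ΣF_rep = (12.0533,-1.4645)
p' = p + 1/4·F = (3.0133,-6.3661)

Fx=12.0533 Fy=-1.4645 x'=3.0133 y'=-6.3661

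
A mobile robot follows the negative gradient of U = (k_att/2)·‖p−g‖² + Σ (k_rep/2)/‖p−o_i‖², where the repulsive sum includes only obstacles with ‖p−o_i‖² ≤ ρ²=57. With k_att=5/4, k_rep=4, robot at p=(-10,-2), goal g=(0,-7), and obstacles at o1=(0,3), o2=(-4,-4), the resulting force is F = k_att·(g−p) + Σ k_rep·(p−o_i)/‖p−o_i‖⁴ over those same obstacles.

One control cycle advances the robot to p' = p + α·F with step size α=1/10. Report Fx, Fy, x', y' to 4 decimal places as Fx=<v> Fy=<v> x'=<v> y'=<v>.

Fx=12.4850 Fy=-6.2450 x'=-8.7515 y'=-2.6245

F_att = 5/4·(g−p) = 5/4·(10,-5) = (12.5000,-6.2500)
o1: d²=125 > ρ²=57 → inactive
o2: d²=40 ≤ ρ²=57; F_rep = 4·(-6,2)/40² = (-0.0150,0.0050)
F = F_att + ΣF_rep = (12.4850,-6.2450)
p' = p + 1/10·F = (-8.7515,-2.6245)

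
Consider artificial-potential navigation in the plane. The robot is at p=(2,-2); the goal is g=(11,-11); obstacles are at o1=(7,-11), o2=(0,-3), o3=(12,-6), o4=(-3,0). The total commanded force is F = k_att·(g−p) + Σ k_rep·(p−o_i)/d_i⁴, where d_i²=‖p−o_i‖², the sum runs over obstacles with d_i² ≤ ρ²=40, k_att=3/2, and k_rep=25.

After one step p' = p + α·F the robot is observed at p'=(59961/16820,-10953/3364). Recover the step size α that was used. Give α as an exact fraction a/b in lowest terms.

α = 1/10

F_att = 3/2·(g−p) = 3/2·(9,-9) = (13.5000,-13.5000)
o1: d²=106 > ρ²=40 → inactive
o2: d²=5 ≤ ρ²=40; F_rep = 25·(2,1)/5² = (2.0000,1.0000)
o3: d²=116 > ρ²=40 → inactive
o4: d²=29 ≤ ρ²=40; F_rep = 25·(5,-2)/29² = (0.1486,-0.0595)
F = F_att + ΣF_rep = (15.6486,-12.5595)
Δp = p'−p = (1.5649,-1.2559); α = Δx/Fx = (26321/16820) / (26321/1682) = 1/10
check: Δy/Fy = (-4225/3364) / (-21125/1682) = 1/10 ✓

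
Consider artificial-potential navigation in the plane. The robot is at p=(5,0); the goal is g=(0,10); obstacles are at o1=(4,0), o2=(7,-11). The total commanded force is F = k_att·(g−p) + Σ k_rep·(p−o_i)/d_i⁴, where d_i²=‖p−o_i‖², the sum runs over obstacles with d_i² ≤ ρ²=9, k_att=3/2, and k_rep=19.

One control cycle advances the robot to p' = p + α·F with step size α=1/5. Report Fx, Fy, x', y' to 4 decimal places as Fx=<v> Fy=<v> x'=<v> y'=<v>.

Fx=11.5000 Fy=15.0000 x'=7.3000 y'=3.0000

F_att = 3/2·(g−p) = 3/2·(-5,10) = (-7.5000,15.0000)
o1: d²=1 ≤ ρ²=9; F_rep = 19·(1,0)/1² = (19.0000,0.0000)
o2: d²=125 > ρ²=9 → inactive
F = F_att + ΣF_rep = (11.5000,15.0000)
p' = p + 1/5·F = (7.3000,3.0000)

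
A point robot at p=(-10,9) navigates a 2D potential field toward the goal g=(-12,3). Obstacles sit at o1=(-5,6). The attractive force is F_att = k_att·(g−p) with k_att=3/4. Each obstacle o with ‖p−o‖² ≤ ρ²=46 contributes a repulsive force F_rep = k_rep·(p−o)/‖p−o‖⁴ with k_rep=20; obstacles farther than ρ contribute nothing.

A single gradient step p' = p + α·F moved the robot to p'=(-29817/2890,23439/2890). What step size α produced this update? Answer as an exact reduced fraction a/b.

F_att = 3/4·(g−p) = 3/4·(-2,-6) = (-1.5000,-4.5000)
o1: d²=34 ≤ ρ²=46; F_rep = 20·(-5,3)/34² = (-0.0865,0.0519)
F = F_att + ΣF_rep = (-1.5865,-4.4481)
Δp = p'−p = (-0.3173,-0.8896); α = Δx/Fx = (-917/2890) / (-917/578) = 1/5
check: Δy/Fy = (-2571/2890) / (-2571/578) = 1/5 ✓

α = 1/5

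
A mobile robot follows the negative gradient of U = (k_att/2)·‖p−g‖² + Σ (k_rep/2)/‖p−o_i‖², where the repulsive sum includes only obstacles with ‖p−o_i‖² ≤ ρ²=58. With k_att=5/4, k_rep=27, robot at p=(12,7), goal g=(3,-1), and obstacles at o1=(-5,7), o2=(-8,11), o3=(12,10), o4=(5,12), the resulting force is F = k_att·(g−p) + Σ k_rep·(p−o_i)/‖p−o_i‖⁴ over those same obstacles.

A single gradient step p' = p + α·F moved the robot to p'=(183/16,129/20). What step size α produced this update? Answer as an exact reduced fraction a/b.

α = 1/20

F_att = 5/4·(g−p) = 5/4·(-9,-8) = (-11.2500,-10.0000)
o1: d²=289 > ρ²=58 → inactive
o2: d²=416 > ρ²=58 → inactive
o3: d²=9 ≤ ρ²=58; F_rep = 27·(0,-3)/9² = (0.0000,-1.0000)
o4: d²=74 > ρ²=58 → inactive
F = F_att + ΣF_rep = (-11.2500,-11.0000)
Δp = p'−p = (-0.5625,-0.5500); α = Δx/Fx = (-9/16) / (-45/4) = 1/20
check: Δy/Fy = (-11/20) / (-11) = 1/20 ✓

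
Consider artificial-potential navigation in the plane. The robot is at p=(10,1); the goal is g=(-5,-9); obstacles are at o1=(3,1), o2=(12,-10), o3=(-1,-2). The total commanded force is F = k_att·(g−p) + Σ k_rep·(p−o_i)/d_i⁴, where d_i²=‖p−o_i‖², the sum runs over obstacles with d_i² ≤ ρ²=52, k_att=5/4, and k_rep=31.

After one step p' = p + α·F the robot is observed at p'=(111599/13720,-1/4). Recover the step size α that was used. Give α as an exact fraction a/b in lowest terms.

F_att = 5/4·(g−p) = 5/4·(-15,-10) = (-18.7500,-12.5000)
o1: d²=49 ≤ ρ²=52; F_rep = 31·(7,0)/49² = (0.0904,0.0000)
o2: d²=125 > ρ²=52 → inactive
o3: d²=130 > ρ²=52 → inactive
F = F_att + ΣF_rep = (-18.6596,-12.5000)
Δp = p'−p = (-1.8660,-1.2500); α = Δx/Fx = (-25601/13720) / (-25601/1372) = 1/10
check: Δy/Fy = (-5/4) / (-25/2) = 1/10 ✓

α = 1/10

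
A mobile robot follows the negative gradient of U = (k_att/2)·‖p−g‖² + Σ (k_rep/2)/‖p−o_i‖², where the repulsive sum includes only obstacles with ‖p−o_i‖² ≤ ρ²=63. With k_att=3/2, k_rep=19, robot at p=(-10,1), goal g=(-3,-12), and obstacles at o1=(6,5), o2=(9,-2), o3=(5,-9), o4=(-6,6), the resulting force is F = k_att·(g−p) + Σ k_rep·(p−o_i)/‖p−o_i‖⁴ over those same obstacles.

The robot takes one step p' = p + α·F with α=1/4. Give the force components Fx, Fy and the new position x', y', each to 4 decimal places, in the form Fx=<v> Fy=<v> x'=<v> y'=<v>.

F_att = 3/2·(g−p) = 3/2·(7,-13) = (10.5000,-19.5000)
o1: d²=272 > ρ²=63 → inactive
o2: d²=370 > ρ²=63 → inactive
o3: d²=325 > ρ²=63 → inactive
o4: d²=41 ≤ ρ²=63; F_rep = 19·(-4,-5)/41² = (-0.0452,-0.0565)
F = F_att + ΣF_rep = (10.4548,-19.5565)
p' = p + 1/4·F = (-7.3863,-3.8891)

Fx=10.4548 Fy=-19.5565 x'=-7.3863 y'=-3.8891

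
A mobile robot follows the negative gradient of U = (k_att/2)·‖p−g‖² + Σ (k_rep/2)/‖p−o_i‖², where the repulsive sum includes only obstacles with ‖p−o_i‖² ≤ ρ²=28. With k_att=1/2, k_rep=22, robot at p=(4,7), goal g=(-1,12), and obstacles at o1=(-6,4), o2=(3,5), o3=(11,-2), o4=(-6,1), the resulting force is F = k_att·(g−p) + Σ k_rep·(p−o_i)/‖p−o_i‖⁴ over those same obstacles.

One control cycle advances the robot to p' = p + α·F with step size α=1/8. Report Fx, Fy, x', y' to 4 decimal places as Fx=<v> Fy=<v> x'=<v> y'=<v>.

Fx=-1.6200 Fy=4.2600 x'=3.7975 y'=7.5325

F_att = 1/2·(g−p) = 1/2·(-5,5) = (-2.5000,2.5000)
o1: d²=109 > ρ²=28 → inactive
o2: d²=5 ≤ ρ²=28; F_rep = 22·(1,2)/5² = (0.8800,1.7600)
o3: d²=130 > ρ²=28 → inactive
o4: d²=136 > ρ²=28 → inactive
F = F_att + ΣF_rep = (-1.6200,4.2600)
p' = p + 1/8·F = (3.7975,7.5325)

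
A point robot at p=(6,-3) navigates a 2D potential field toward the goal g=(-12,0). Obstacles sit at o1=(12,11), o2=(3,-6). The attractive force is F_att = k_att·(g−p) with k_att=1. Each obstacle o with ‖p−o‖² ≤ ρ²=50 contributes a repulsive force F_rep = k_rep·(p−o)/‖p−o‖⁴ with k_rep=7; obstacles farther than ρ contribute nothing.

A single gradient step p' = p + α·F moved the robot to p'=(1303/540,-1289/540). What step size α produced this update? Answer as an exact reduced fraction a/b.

F_att = 1·(g−p) = 1·(-18,3) = (-18.0000,3.0000)
o1: d²=232 > ρ²=50 → inactive
o2: d²=18 ≤ ρ²=50; F_rep = 7·(3,3)/18² = (0.0648,0.0648)
F = F_att + ΣF_rep = (-17.9352,3.0648)
Δp = p'−p = (-3.5870,0.6130); α = Δx/Fx = (-1937/540) / (-1937/108) = 1/5
check: Δy/Fy = (331/540) / (331/108) = 1/5 ✓

α = 1/5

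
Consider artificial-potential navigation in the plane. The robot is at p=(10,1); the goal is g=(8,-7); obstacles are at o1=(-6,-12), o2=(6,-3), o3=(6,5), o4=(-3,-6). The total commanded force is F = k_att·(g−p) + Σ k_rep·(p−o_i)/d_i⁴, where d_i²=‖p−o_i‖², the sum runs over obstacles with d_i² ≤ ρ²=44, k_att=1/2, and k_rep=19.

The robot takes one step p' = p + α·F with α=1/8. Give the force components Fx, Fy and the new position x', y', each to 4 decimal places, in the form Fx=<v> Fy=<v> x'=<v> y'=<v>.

F_att = 1/2·(g−p) = 1/2·(-2,-8) = (-1.0000,-4.0000)
o1: d²=425 > ρ²=44 → inactive
o2: d²=32 ≤ ρ²=44; F_rep = 19·(4,4)/32² = (0.0742,0.0742)
o3: d²=32 ≤ ρ²=44; F_rep = 19·(4,-4)/32² = (0.0742,-0.0742)
o4: d²=218 > ρ²=44 → inactive
F = F_att + ΣF_rep = (-0.8516,-4.0000)
p' = p + 1/8·F = (9.8936,0.5000)

Fx=-0.8516 Fy=-4.0000 x'=9.8936 y'=0.5000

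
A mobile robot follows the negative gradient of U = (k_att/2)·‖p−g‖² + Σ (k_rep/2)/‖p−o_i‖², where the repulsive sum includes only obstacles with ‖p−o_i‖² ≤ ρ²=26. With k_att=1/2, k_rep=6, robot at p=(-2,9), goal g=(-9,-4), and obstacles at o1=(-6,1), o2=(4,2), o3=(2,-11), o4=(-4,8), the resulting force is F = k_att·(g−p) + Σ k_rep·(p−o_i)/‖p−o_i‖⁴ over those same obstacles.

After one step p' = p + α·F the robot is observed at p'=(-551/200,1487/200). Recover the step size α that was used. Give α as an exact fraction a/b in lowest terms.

α = 1/4

F_att = 1/2·(g−p) = 1/2·(-7,-13) = (-3.5000,-6.5000)
o1: d²=80 > ρ²=26 → inactive
o2: d²=85 > ρ²=26 → inactive
o3: d²=416 > ρ²=26 → inactive
o4: d²=5 ≤ ρ²=26; F_rep = 6·(2,1)/5² = (0.4800,0.2400)
F = F_att + ΣF_rep = (-3.0200,-6.2600)
Δp = p'−p = (-0.7550,-1.5650); α = Δx/Fx = (-151/200) / (-151/50) = 1/4
check: Δy/Fy = (-313/200) / (-313/50) = 1/4 ✓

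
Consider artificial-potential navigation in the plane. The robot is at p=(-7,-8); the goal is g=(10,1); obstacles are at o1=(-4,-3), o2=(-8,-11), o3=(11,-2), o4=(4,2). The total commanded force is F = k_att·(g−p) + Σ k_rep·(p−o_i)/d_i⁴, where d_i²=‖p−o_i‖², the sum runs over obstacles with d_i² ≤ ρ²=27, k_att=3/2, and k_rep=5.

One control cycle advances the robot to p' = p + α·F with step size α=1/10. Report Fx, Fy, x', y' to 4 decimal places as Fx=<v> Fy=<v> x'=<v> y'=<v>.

F_att = 3/2·(g−p) = 3/2·(17,9) = (25.5000,13.5000)
o1: d²=34 > ρ²=27 → inactive
o2: d²=10 ≤ ρ²=27; F_rep = 5·(1,3)/10² = (0.0500,0.1500)
o3: d²=360 > ρ²=27 → inactive
o4: d²=221 > ρ²=27 → inactive
F = F_att + ΣF_rep = (25.5500,13.6500)
p' = p + 1/10·F = (-4.4450,-6.6350)

Fx=25.5500 Fy=13.6500 x'=-4.4450 y'=-6.6350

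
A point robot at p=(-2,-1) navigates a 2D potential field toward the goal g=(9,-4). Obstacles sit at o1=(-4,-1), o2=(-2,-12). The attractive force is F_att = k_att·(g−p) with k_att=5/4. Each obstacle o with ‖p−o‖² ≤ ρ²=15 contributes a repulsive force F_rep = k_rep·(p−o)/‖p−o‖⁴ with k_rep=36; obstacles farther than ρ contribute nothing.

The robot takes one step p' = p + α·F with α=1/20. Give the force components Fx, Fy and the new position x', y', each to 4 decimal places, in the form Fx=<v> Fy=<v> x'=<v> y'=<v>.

Fx=18.2500 Fy=-3.7500 x'=-1.0875 y'=-1.1875

F_att = 5/4·(g−p) = 5/4·(11,-3) = (13.7500,-3.7500)
o1: d²=4 ≤ ρ²=15; F_rep = 36·(2,0)/4² = (4.5000,0.0000)
o2: d²=121 > ρ²=15 → inactive
F = F_att + ΣF_rep = (18.2500,-3.7500)
p' = p + 1/20·F = (-1.0875,-1.1875)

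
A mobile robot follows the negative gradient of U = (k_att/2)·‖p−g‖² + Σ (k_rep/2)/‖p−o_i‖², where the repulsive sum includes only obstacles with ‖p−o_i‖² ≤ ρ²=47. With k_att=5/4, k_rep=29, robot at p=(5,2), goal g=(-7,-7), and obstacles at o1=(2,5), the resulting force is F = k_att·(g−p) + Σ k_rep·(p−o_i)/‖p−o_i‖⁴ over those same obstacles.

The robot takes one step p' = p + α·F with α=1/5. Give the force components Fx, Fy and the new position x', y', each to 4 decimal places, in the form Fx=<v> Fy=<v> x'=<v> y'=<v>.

F_att = 5/4·(g−p) = 5/4·(-12,-9) = (-15.0000,-11.2500)
o1: d²=18 ≤ ρ²=47; F_rep = 29·(3,-3)/18² = (0.2685,-0.2685)
F = F_att + ΣF_rep = (-14.7315,-11.5185)
p' = p + 1/5·F = (2.0537,-0.3037)

Fx=-14.7315 Fy=-11.5185 x'=2.0537 y'=-0.3037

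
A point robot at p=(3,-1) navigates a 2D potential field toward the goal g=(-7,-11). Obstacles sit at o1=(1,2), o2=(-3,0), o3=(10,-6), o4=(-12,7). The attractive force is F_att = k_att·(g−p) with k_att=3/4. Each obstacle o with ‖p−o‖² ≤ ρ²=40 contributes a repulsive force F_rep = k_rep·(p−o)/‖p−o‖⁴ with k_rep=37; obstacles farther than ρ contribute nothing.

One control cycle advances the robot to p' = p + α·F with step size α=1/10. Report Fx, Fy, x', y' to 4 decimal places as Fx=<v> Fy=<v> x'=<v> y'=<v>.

F_att = 3/4·(g−p) = 3/4·(-10,-10) = (-7.5000,-7.5000)
o1: d²=13 ≤ ρ²=40; F_rep = 37·(2,-3)/13² = (0.4379,-0.6568)
o2: d²=37 ≤ ρ²=40; F_rep = 37·(6,-1)/37² = (0.1622,-0.0270)
o3: d²=74 > ρ²=40 → inactive
o4: d²=289 > ρ²=40 → inactive
F = F_att + ΣF_rep = (-6.9000,-8.1838)
p' = p + 1/10·F = (2.3100,-1.8184)

Fx=-6.9000 Fy=-8.1838 x'=2.3100 y'=-1.8184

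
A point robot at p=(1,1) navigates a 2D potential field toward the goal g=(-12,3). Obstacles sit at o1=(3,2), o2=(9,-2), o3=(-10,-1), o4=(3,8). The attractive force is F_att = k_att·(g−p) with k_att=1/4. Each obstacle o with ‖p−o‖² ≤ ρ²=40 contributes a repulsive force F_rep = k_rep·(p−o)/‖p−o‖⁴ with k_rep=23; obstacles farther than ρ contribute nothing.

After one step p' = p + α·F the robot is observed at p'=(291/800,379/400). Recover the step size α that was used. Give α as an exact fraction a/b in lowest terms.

F_att = 1/4·(g−p) = 1/4·(-13,2) = (-3.2500,0.5000)
o1: d²=5 ≤ ρ²=40; F_rep = 23·(-2,-1)/5² = (-1.8400,-0.9200)
o2: d²=73 > ρ²=40 → inactive
o3: d²=125 > ρ²=40 → inactive
o4: d²=53 > ρ²=40 → inactive
F = F_att + ΣF_rep = (-5.0900,-0.4200)
Δp = p'−p = (-0.6362,-0.0525); α = Δx/Fx = (-509/800) / (-509/100) = 1/8
check: Δy/Fy = (-21/400) / (-21/50) = 1/8 ✓

α = 1/8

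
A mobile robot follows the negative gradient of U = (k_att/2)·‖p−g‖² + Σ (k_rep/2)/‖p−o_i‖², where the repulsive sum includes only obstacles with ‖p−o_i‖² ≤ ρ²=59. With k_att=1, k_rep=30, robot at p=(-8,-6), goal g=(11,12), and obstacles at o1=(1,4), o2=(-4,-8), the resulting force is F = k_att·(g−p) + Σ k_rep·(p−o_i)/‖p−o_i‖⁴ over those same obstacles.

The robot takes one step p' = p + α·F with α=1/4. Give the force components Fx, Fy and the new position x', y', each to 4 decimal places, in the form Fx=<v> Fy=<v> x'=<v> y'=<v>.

Fx=18.7000 Fy=18.1500 x'=-3.3250 y'=-1.4625

F_att = 1·(g−p) = 1·(19,18) = (19.0000,18.0000)
o1: d²=181 > ρ²=59 → inactive
o2: d²=20 ≤ ρ²=59; F_rep = 30·(-4,2)/20² = (-0.3000,0.1500)
F = F_att + ΣF_rep = (18.7000,18.1500)
p' = p + 1/4·F = (-3.3250,-1.4625)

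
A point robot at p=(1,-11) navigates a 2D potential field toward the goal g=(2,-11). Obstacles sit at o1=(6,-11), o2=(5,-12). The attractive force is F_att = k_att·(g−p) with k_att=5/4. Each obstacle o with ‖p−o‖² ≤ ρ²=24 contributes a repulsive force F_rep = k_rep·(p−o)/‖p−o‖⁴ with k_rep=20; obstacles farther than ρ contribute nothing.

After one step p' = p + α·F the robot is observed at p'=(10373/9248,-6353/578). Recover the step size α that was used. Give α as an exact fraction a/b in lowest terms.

α = 1/8

F_att = 5/4·(g−p) = 5/4·(1,0) = (1.2500,0.0000)
o1: d²=25 > ρ²=24 → inactive
o2: d²=17 ≤ ρ²=24; F_rep = 20·(-4,1)/17² = (-0.2768,0.0692)
F = F_att + ΣF_rep = (0.9732,0.0692)
Δp = p'−p = (0.1216,0.0087); α = Δx/Fx = (1125/9248) / (1125/1156) = 1/8
check: Δy/Fy = (5/578) / (20/289) = 1/8 ✓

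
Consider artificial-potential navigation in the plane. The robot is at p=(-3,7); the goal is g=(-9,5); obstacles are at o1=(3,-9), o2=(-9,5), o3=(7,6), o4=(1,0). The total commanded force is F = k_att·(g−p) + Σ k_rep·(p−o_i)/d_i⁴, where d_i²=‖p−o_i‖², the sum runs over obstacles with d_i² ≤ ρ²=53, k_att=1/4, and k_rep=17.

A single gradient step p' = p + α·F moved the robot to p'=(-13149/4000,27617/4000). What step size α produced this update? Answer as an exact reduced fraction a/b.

α = 1/5

F_att = 1/4·(g−p) = 1/4·(-6,-2) = (-1.5000,-0.5000)
o1: d²=292 > ρ²=53 → inactive
o2: d²=40 ≤ ρ²=53; F_rep = 17·(6,2)/40² = (0.0638,0.0213)
o3: d²=101 > ρ²=53 → inactive
o4: d²=65 > ρ²=53 → inactive
F = F_att + ΣF_rep = (-1.4363,-0.4788)
Δp = p'−p = (-0.2873,-0.0958); α = Δx/Fx = (-1149/4000) / (-1149/800) = 1/5
check: Δy/Fy = (-383/4000) / (-383/800) = 1/5 ✓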